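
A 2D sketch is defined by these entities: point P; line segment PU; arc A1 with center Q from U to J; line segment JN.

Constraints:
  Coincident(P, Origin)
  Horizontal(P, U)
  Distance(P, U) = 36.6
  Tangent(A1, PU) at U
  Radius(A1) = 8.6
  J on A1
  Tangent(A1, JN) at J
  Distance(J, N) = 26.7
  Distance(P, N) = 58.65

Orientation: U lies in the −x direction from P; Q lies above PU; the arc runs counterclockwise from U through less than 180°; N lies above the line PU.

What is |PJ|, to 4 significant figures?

33.26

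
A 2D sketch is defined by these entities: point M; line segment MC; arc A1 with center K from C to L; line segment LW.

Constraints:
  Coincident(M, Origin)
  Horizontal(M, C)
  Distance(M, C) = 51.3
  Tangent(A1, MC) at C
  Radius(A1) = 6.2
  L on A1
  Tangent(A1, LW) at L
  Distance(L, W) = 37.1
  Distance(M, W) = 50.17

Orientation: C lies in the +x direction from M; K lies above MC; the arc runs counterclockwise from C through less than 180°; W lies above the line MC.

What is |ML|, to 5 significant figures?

56.958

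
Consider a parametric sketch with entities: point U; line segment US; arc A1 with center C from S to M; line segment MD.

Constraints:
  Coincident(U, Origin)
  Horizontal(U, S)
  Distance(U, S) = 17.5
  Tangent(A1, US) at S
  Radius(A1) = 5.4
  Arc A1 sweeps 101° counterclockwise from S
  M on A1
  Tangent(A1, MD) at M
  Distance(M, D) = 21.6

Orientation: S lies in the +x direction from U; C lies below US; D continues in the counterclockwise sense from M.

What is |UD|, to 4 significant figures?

32.09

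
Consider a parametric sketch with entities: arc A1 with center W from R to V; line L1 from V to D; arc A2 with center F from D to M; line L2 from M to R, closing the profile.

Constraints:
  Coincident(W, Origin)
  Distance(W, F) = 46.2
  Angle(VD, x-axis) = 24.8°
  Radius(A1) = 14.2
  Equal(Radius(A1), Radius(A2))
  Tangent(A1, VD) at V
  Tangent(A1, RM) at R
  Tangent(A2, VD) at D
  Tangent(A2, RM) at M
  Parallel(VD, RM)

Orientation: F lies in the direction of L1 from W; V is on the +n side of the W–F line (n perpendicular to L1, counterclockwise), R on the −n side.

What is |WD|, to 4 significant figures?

48.33

The slot axis is L1's direction at 24.8°, so u = (cos 24.8°, sin 24.8°) = (0.9078, 0.4195) and n = (−sin 24.8°, cos 24.8°) = (-0.4195, 0.9078). W is at the origin and F lies 46.2 along u from W, so F = 46.2·u = (41.94, 19.38). Tangency of A1 to both parallel lines with radius 14.2 puts V and R at W ± 14.2·n: V = (-5.956, 12.89), R = (5.956, -12.89). Equal radii place D and M the same way about F: D = F + 14.2·n = (35.98, 32.27), M = F − 14.2·n = (47.90, 6.488). Then |WD| = |D − W| = 48.33.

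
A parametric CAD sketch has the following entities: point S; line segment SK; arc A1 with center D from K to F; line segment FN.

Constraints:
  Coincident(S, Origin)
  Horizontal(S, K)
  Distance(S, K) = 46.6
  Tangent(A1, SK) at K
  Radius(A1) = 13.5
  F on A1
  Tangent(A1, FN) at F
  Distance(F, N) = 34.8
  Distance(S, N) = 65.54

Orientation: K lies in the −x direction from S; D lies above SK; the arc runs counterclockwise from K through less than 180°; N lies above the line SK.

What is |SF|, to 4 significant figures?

37.42

Checks: |DF| = 13.50 ✓; ∠(DF, FN) = 90.00° ✓; |FN| = 34.80 ✓; |SN| = 65.54 ✓.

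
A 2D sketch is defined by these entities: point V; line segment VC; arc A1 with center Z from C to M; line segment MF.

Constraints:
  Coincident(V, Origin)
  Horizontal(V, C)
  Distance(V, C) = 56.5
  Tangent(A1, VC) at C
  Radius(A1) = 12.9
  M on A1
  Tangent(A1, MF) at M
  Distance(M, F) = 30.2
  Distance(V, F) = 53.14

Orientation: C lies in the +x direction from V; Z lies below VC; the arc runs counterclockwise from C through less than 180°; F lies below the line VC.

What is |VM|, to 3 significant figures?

45.1

Checks: |ZM| = 12.90 ✓; ∠(ZM, MF) = 90.00° ✓; |MF| = 30.20 ✓; |VF| = 53.14 ✓.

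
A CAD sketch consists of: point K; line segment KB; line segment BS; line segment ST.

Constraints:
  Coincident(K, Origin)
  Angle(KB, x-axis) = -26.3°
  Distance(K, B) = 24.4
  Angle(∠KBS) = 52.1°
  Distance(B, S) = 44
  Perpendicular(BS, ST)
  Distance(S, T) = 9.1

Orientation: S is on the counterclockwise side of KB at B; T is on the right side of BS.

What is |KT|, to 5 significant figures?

40.566

∠KBS = 52.1°, so BS runs at -26.3° + (180° − 52.1°) = 101.60° from the x-axis; with |BS| = 44.0, S = B + 44.0·(cos 101.60°, sin 101.60°) = (13.027, 32.290). The perpendicularity gives ST at right angles to BS; with |ST| = 9.1 on the right of BS, T = S + 9.1·(0.97958, 0.20108) = (21.941, 34.120). Then |KT| = |T − K| = 40.566.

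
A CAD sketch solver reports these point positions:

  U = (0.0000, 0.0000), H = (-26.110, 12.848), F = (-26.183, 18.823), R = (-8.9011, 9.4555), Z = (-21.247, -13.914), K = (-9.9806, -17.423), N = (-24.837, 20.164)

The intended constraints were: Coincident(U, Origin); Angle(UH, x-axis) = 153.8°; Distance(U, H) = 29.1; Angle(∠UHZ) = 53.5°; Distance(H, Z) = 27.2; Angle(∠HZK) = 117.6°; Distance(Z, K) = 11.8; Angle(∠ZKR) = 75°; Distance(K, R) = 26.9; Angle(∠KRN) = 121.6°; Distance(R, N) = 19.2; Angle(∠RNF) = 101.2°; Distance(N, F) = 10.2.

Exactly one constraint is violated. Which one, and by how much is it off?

Distance(N, F) = 10.2 — off by 8.30.

U = (0.00, 0.00) ✓; UH at 153.8° ✓; |UH| = 29.10 ✓; ∠UHZ = 53.50° ✓; |HZ| = 27.20 ✓; ∠HZK = 117.6° ✓; |ZK| = 11.80 ✓; ∠ZKR = 75.00° ✓; |KR| = 26.90 ✓; ∠KRN = 121.6° ✓; |RN| = 19.20 ✓; ∠RNF = 101.2° ✓; |NF| = 1.900 ✗.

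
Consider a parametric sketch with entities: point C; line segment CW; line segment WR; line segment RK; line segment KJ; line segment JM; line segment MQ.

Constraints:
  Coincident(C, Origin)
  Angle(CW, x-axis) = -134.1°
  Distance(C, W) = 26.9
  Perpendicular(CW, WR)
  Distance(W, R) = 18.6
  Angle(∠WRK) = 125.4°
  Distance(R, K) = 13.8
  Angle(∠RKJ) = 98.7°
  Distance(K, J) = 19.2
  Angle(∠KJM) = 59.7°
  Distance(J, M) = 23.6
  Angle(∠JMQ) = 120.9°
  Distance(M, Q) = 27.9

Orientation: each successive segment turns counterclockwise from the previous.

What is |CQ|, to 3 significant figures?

52.3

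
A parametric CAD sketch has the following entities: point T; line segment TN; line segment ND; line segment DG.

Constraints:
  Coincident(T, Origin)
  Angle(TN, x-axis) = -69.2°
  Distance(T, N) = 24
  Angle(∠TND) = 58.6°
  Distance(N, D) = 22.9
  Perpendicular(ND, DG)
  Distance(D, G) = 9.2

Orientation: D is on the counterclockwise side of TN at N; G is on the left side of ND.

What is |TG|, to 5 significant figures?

15.344

∠TND = 58.6°, so ND runs at -69.2° + (180° − 58.6°) = 52.200° from the x-axis; with |ND| = 22.9, D = N + 22.9·(cos 52.200°, sin 52.200°) = (22.558, -4.3413). The perpendicularity gives DG at right angles to ND; with |DG| = 9.2 on the left of ND, G = D + 9.2·(-0.79016, 0.61291) = (15.289, 1.2975). Then |TG| = |G − T| = 15.344.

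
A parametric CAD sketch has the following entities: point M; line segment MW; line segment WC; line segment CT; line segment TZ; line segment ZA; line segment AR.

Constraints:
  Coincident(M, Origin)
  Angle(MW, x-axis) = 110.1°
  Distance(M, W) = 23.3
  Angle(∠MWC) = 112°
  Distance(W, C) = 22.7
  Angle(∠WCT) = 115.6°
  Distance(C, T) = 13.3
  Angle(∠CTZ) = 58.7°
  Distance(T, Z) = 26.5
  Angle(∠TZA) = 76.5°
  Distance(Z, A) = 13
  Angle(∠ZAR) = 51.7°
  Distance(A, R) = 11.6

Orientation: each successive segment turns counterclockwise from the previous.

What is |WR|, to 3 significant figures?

14.3

∠TZA = 76.5° gives ZA at 107° from the x-axis; with |ZA| = 13.0, A = (-14.3, 25.0). ∠ZAR = 51.7° gives AR at -124° from the x-axis; with |AR| = 11.6, R = (-20.8, 15.4). Then |WR| = |R − W| = 14.3.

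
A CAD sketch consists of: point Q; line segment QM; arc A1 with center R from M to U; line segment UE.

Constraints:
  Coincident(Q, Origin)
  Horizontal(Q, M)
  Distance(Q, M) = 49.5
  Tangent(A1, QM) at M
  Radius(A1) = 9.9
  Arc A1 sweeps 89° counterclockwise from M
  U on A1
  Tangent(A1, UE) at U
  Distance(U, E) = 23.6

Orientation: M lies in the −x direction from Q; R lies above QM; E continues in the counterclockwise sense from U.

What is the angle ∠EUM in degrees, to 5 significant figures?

135.50°

Q is at the origin; Q and M share the same y with |QM| = 49.5 and M on the −x side, so M = (-49.500, 0.0000). The tangent condition forces RM to be normal to QM, so R = M + (0, 9.9) = (-49.500, 9.9000). On A1, M sits at bearing -90° from R; an 89° counterclockwise sweep puts U at bearing -1°, so U = R + 9.9·(cos -1°, sin -1°) = (-39.602, 9.7272). Since A1 is tangent to UE there, RU ⟂ UE, so UE runs along (−sin -1°, cos -1°); with |UE| = 23.6, E = (-39.190, 33.324). Then cos ∠EUM = UE·UM / (|UE||UM|), giving 135.50°.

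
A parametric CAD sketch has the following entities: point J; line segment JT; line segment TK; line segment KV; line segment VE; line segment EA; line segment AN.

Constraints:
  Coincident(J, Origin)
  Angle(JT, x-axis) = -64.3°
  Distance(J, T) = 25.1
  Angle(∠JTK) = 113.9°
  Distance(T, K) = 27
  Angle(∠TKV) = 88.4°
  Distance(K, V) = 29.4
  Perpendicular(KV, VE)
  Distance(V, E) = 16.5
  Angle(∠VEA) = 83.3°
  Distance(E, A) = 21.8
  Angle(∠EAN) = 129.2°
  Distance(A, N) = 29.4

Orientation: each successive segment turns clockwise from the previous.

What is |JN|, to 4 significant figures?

57.17

J is at the origin; JT runs at -64.3° with length 25.1, so T = (10.88, -22.62). ∠JTK = 113.9° gives TK at -130.4° from the x-axis; with |TK| = 27.0, K = (-6.614, -43.18). ∠TKV = 88.4° gives KV at 138.0° from the x-axis; with |KV| = 29.4, V = (-28.46, -23.51). The perpendicularity gives VE at right angles to KV, so VE runs at 48.00°; with |VE| = 16.5, E = (-17.42, -11.24). ∠VEA = 83.3° gives EA at -48.70° from the x-axis; with |EA| = 21.8, A = (-3.034, -27.62). ∠EAN = 129.2° gives AN at -99.50° from the x-axis; with |AN| = 29.4, N = (-7.887, -56.62). Then |JN| = |N − J| = 57.17.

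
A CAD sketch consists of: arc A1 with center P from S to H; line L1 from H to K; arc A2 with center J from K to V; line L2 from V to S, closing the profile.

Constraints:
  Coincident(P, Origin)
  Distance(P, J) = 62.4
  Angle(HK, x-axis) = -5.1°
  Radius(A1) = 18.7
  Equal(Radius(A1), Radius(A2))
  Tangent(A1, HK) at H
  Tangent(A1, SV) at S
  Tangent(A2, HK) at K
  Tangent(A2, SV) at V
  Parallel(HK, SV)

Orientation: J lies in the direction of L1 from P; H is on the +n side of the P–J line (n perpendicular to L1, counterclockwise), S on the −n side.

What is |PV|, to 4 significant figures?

65.14

The slot axis is L1's direction at -5.1°, so u = (cos -5.1°, sin -5.1°) = (0.9960, -0.08889) and n = (−sin -5.1°, cos -5.1°) = (0.08889, 0.9960). P is at the origin and J lies 62.4 along u from P, so J = 62.4·u = (62.15, -5.547). Tangency of A1 to both parallel lines with radius 18.7 puts H and S at P ± 18.7·n: H = (1.662, 18.63), S = (-1.662, -18.63). Equal radii place K and V the same way about J: K = J + 18.7·n = (63.82, 13.08), V = J − 18.7·n = (60.49, -24.17). Then |PV| = |V − P| = 65.14.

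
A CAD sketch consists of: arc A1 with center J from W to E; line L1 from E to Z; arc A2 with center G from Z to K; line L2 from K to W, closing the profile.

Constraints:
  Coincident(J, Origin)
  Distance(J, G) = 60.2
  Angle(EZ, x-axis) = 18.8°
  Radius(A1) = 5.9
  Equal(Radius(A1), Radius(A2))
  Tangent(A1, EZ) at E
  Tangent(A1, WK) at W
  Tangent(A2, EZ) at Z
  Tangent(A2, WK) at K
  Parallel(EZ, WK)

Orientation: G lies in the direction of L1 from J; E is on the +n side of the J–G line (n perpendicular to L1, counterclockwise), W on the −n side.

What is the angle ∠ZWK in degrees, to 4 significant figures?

11.09°

The slot axis is L1's direction at 18.8°, so u = (cos 18.8°, sin 18.8°) = (0.9466, 0.3223) and n = (−sin 18.8°, cos 18.8°) = (-0.3223, 0.9466). J is at the origin and G lies 60.2 along u from J, so G = 60.2·u = (56.99, 19.40). Tangency of A1 to both parallel lines with radius 5.9 puts E and W at J ± 5.9·n: E = (-1.901, 5.585), W = (1.901, -5.585). Equal radii place Z and K the same way about G: Z = G + 5.9·n = (55.09, 24.99), K = G − 5.9·n = (58.89, 13.82). Then cos ∠ZWK = WZ·WK / (|WZ||WK|), giving 11.09°.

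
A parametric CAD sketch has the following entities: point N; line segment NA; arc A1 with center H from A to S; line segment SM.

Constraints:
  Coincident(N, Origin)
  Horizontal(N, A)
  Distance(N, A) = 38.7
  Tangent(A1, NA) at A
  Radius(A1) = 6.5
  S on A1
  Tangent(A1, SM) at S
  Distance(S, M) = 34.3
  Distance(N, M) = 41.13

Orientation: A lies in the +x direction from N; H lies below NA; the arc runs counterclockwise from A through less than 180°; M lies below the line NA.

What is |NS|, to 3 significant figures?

32.9

N is at the origin; NA is horizontal with |NA| = 38.7 and A on the +x side, so A = (38.7, 0.00). A1 meets NA tangentially, so HA is at right angles to NA, so H = A + (0, -6.5) = (38.7, -6.50). Since HS ⟂ SM (tangency), |HM| = √(6.5² + 34.3²) = 34.9 regardless of where S sits on A1. So M lies on both circle(N, 41.13) and circle(H, 34.9); the below-NA intersection is M = (20.0, -36.0). S is the foot of the tangent from M: S = (32.7, -4.09).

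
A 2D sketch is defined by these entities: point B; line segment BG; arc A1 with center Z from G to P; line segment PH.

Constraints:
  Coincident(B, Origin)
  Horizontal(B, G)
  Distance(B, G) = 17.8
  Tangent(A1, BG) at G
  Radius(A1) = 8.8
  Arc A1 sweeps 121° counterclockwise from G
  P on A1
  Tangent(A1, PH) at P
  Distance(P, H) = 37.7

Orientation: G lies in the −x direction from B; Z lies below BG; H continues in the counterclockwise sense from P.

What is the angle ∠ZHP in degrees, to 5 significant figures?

13.139°

B is at the origin; B and G share the same y with |BG| = 17.8 and G on the −x side, so G = (-17.800, 0.0000). A1 meets BG tangentially, so ZG is at right angles to BG, so Z = G + (0, -8.8) = (-17.800, -8.8000). On A1, G sits at bearing 90° from Z; a 121° counterclockwise sweep puts P at bearing 211°, so P = Z + 8.8·(cos 211°, sin 211°) = (-25.343, -13.332). The tangent condition forces ZP to be normal to PH, so PH runs along (−sin 211°, cos 211°); with |PH| = 37.7, H = (-5.9261, -45.648). Then cos ∠ZHP = HZ·HP / (|HZ||HP|), giving 13.139°.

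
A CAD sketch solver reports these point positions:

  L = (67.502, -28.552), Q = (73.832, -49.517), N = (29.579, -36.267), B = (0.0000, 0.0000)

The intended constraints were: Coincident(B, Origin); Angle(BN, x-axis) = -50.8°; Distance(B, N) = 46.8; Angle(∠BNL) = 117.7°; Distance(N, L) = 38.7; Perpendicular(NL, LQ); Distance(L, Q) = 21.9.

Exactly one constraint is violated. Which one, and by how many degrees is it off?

Perpendicular(NL, LQ) — off by 5.30°.

B = (0.00, 0.00) ✓; BN at -50.80° ✓; |BN| = 46.80 ✓; ∠BNL = 117.7° ✓; |NL| = 38.70 ✓; ∠(NL, LQ) = 84.70° ✗; |LQ| = 21.90 ✓.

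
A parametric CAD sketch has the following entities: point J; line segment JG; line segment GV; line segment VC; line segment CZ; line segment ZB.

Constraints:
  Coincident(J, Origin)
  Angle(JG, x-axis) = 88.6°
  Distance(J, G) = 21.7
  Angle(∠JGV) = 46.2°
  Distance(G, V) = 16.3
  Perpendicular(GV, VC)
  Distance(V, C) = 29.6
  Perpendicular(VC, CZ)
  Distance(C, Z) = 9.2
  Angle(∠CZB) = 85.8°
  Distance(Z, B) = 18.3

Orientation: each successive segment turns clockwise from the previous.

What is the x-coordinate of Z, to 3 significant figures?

-15.5

J is at the origin; JG runs at 88.6° with length 21.7, so G = (0.530, 21.7). ∠JGV = 46.2° gives GV at -45.2° from the x-axis; with |GV| = 16.3, V = (12.0, 10.1). GV is perpendicular to VC, so VC runs at -135°; with |VC| = 29.6, C = (-8.99, -10.7). The perpendicularity gives CZ at right angles to VC, so CZ runs at 135°; with |CZ| = 9.2, Z = (-15.5, -4.20). So Z.x = -15.5.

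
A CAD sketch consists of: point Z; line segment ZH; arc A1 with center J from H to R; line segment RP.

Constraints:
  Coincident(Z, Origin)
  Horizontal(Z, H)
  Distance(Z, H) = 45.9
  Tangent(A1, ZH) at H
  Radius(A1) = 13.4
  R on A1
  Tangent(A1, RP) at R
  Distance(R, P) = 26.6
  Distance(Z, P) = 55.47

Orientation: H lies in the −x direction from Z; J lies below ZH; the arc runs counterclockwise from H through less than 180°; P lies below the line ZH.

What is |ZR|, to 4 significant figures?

59.92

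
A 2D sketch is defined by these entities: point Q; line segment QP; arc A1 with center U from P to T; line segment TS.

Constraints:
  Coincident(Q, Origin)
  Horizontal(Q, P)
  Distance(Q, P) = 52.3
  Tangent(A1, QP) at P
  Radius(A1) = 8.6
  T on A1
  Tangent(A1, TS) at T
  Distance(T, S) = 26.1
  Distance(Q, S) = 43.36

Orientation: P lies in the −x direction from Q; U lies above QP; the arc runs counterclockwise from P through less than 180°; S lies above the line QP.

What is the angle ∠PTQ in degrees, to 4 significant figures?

142.1°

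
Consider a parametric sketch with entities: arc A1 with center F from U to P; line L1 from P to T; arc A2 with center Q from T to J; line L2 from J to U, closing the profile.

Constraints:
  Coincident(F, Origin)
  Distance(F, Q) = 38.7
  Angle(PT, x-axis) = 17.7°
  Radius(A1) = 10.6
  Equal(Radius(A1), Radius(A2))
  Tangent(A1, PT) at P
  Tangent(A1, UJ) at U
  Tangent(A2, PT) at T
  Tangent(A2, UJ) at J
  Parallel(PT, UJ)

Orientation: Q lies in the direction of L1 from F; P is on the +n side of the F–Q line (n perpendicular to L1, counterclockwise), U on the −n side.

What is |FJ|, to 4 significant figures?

40.13

Tangency of A1 to both parallel lines with radius 10.6 puts P and U at F ± 10.6·n: P = (-3.223, 10.10), U = (3.223, -10.10). Equal radii place T and J the same way about Q: T = Q + 10.6·n = (33.65, 21.86), J = Q − 10.6·n = (40.09, 1.668). Then |FJ| = |J − F| = 40.13.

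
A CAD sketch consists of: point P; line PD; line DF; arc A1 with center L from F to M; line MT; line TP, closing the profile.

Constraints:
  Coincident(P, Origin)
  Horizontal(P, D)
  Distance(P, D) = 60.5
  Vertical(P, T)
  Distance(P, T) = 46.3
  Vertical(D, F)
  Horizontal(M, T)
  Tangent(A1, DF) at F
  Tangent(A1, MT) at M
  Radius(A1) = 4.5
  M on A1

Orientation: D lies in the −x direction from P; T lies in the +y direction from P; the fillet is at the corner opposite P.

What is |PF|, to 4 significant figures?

73.54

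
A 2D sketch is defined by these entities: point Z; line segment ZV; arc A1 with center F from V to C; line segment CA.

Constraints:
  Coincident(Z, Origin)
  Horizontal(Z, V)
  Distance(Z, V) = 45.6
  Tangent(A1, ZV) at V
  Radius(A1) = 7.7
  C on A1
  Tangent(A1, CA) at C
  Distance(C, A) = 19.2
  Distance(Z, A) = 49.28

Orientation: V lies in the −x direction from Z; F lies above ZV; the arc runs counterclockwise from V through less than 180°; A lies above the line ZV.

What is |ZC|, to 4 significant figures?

38.98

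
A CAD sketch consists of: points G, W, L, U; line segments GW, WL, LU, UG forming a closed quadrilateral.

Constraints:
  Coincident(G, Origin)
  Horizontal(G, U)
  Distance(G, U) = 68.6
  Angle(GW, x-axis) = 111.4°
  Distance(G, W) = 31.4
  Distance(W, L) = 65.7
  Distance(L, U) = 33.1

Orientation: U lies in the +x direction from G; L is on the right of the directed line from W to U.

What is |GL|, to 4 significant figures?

40.72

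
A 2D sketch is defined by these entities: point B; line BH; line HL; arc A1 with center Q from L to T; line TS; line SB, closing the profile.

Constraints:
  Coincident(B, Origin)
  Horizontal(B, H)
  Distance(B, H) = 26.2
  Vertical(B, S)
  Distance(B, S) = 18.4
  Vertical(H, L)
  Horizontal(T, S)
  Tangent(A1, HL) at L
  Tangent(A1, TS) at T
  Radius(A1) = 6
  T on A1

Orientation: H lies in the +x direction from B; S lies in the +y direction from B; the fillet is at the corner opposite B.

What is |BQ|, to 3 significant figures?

23.7

B is at the origin; B and H share the same y with |BH| = 26.2 and H on the +x side, so H = (26.2, 0.00). BS is vertical with |BS| = 18.4 and S on the +y side, so S = (0.00, 18.4). The virtual corner opposite B is at (26.2, 18.4). Since A1 is tangent to HL there, QL ⟂ HL and the tangent condition forces QT to be normal to TS, with radius 6.0, so the center Q sits 6.0 in from both sides at Q = (20.2, 12.4). Then |BQ| = |Q − B| = 23.7.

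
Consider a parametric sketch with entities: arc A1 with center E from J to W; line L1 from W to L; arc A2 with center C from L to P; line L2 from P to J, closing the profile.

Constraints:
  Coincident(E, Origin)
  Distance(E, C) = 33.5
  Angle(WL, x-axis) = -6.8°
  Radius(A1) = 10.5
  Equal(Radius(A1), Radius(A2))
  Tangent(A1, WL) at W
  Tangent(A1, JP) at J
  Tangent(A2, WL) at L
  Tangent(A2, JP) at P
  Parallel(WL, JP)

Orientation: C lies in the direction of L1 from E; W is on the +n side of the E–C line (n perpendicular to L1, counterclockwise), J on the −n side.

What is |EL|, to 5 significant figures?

35.107

The slot axis is L1's direction at -6.8°, so u = (cos -6.8°, sin -6.8°) = (0.99297, -0.11840) and n = (−sin -6.8°, cos -6.8°) = (0.11840, 0.99297). E is at the origin and C lies 33.5 along u from E, so C = 33.5·u = (33.264, -3.9665). Tangency of A1 to both parallel lines with radius 10.5 puts W and J at E ± 10.5·n: W = (1.2432, 10.426), J = (-1.2432, -10.426). Equal radii place L and P the same way about C: L = C + 10.5·n = (34.508, 6.4596), P = C − 10.5·n = (32.021, -14.393). Then |EL| = |L − E| = 35.107.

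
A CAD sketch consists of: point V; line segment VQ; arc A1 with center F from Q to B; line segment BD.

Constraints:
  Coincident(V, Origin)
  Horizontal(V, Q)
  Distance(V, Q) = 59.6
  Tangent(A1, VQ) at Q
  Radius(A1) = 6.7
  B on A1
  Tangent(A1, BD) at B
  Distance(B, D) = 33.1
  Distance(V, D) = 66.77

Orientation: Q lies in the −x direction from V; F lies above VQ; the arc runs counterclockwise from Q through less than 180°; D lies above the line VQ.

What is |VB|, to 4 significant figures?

53.34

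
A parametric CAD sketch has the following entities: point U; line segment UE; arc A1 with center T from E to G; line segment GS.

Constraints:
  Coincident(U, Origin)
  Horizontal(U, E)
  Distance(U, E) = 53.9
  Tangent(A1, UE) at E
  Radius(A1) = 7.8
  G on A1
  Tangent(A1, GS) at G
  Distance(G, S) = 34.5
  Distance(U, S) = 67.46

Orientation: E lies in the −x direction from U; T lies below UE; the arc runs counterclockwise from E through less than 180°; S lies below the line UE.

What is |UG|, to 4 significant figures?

62.20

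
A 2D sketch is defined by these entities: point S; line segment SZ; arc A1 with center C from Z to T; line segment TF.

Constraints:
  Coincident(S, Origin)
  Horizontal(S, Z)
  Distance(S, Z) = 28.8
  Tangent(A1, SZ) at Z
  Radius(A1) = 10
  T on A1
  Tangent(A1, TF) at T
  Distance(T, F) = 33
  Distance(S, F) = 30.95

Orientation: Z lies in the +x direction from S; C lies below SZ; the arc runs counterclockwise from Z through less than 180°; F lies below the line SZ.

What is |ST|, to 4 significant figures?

21.10

S is at the origin; SZ is horizontal with |SZ| = 28.8 and Z on the +x side, so Z = (28.80, 0.000). Tangency of A1 to SZ means the radius CZ is perpendicular to SZ, so C = Z + (0, -10) = (28.80, -10.00). Since CT ⟂ TF (tangency), |CF| = √(10.0² + 33.0²) = 34.48 regardless of where T sits on A1. So F lies on both circle(S, 30.95) and circle(C, 34.48); the below-SZ intersection is F = (1.388, -30.92). T is the foot of the tangent from F: T = (20.69, -4.151).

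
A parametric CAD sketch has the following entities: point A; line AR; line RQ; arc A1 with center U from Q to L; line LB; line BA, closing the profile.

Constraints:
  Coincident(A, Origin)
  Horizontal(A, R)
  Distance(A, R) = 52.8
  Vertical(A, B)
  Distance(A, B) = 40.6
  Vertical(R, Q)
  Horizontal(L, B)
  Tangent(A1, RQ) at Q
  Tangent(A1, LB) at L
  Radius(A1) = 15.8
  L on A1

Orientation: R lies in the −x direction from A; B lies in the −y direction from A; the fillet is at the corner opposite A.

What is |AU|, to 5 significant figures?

44.543

A is at the origin; A and R share the same y with |AR| = 52.8 and R on the −x side, so R = (-52.800, 0.0000). AB is vertical with |AB| = 40.6 and B on the −y side, so B = (0.0000, -40.600). The virtual corner opposite A is at (-52.800, -40.600). The tangent condition forces UQ to be normal to RQ and A1 meets LB tangentially, so UL is at right angles to LB, with radius 15.8, so the center U sits 15.8 in from both sides at U = (-37.000, -24.800). Then |AU| = |U − A| = 44.543.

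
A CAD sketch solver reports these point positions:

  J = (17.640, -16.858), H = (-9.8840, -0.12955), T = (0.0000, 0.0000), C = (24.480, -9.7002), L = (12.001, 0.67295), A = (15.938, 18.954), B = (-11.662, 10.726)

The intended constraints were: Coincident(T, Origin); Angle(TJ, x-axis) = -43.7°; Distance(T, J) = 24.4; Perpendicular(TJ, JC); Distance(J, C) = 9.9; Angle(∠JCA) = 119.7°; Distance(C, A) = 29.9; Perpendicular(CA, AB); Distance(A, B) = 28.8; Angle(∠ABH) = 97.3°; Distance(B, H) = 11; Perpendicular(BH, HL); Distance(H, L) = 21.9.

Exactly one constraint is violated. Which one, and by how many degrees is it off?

Perpendicular(BH, HL) — off by 7.20°.

T = (0.00, 0.00) ✓; TJ at -43.70° ✓; |TJ| = 24.40 ✓; ∠(TJ, JC) = 90.00° ✓; |JC| = 9.900 ✓; ∠JCA = 119.7° ✓; |CA| = 29.90 ✓; ∠(CA, AB) = 90.00° ✓; |AB| = 28.80 ✓; ∠ABH = 97.30° ✓; |BH| = 11.00 ✓; ∠(BH, HL) = 82.80° ✗; |HL| = 21.90 ✓.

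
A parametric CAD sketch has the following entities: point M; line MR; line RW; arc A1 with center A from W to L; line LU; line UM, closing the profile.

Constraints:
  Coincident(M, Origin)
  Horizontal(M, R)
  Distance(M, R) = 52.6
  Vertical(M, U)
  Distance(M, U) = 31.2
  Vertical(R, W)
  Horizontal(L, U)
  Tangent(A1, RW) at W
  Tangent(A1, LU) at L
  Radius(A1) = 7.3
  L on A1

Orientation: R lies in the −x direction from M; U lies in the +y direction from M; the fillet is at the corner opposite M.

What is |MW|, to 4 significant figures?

57.78

The virtual corner opposite M is at (-52.60, 31.20). Tangency of A1 to RW means the radius AW is perpendicular to RW and tangency of A1 to LU means the radius AL is perpendicular to LU, with radius 7.3, so the center A sits 7.3 in from both sides at A = (-45.30, 23.90). That places the tangent points at W = (-52.60, 23.90) on RW and L = (-45.30, 31.20) on LU. Then |MW| = |W − M| = 57.78.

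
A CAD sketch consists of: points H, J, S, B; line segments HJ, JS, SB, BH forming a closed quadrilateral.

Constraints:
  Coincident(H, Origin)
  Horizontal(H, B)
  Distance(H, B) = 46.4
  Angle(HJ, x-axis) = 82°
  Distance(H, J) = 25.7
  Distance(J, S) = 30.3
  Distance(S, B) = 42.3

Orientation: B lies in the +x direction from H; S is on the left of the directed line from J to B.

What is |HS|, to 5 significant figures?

49.727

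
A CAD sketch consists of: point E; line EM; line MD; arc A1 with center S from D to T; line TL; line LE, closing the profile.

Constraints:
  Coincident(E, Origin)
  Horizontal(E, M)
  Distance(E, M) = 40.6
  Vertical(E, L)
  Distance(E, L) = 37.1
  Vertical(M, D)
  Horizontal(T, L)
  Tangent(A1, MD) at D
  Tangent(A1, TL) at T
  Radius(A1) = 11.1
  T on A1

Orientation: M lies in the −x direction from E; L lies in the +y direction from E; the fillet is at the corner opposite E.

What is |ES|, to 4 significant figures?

39.32

E is at the origin; EM is horizontal with |EM| = 40.6 and M on the −x side, so M = (-40.60, 0.000). E and L share the same x with |EL| = 37.1 and L on the +y side, so L = (0.000, 37.10). The virtual corner opposite E is at (-40.60, 37.10). Since A1 is tangent to MD there, SD ⟂ MD and A1 meets TL tangentially, so ST is at right angles to TL, with radius 11.1, so the center S sits 11.1 in from both sides at S = (-29.50, 26.00). Then |ES| = |S − E| = 39.32.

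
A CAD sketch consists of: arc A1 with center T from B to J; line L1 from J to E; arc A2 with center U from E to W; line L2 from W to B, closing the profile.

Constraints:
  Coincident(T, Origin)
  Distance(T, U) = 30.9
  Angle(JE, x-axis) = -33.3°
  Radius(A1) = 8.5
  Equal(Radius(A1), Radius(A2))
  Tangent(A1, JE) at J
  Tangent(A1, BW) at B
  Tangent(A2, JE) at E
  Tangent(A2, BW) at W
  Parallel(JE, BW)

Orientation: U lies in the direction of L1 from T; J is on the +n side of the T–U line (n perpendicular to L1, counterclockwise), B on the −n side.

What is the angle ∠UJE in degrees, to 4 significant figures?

15.38°

Tangency of A1 to both parallel lines with radius 8.5 puts J and B at T ± 8.5·n: J = (4.667, 7.104), B = (-4.667, -7.104). Equal radii place E and W the same way about U: E = U + 8.5·n = (30.49, -9.860), W = U − 8.5·n = (21.16, -24.07). Then cos ∠UJE = JU·JE / (|JU||JE|), giving 15.38°.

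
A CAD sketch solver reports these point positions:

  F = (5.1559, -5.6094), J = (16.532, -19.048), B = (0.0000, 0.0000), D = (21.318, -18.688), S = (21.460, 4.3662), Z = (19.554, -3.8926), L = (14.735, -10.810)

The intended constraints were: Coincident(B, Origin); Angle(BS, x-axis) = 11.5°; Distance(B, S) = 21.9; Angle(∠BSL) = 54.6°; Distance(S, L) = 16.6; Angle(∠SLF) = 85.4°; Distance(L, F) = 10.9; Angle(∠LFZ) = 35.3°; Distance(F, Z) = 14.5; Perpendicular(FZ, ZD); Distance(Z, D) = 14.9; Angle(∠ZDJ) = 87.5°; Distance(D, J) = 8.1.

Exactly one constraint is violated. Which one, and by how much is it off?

Distance(D, J) = 8.1 — off by 3.30.

B = (0.00, 0.00) ✓; BS at 11.50° ✓; |BS| = 21.90 ✓; ∠BSL = 54.60° ✓; |SL| = 16.60 ✓; ∠SLF = 85.40° ✓; |LF| = 10.90 ✓; ∠LFZ = 35.30° ✓; |FZ| = 14.50 ✓; ∠(FZ, ZD) = 90.00° ✓; |ZD| = 14.90 ✓; ∠ZDJ = 87.50° ✓; |DJ| = 4.800 ✗.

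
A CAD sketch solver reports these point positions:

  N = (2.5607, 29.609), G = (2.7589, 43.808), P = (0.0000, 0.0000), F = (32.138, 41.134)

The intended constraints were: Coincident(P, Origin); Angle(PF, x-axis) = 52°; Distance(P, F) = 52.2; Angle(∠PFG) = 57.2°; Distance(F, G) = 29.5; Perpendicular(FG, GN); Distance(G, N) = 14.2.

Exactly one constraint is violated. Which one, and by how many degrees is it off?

Perpendicular(FG, GN) — off by 4.40°.

P = (0.00, 0.00) ✓; PF at 52.00° ✓; |PF| = 52.20 ✓; ∠PFG = 57.20° ✓; |FG| = 29.50 ✓; ∠(FG, GN) = 94.40° ✗; |GN| = 14.20 ✓.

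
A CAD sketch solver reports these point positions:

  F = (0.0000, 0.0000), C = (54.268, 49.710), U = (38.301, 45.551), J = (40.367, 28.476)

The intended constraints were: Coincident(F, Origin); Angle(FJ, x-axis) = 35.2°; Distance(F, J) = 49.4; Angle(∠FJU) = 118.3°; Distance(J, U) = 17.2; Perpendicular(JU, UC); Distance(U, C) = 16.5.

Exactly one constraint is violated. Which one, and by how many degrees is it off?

Perpendicular(JU, UC) — off by 7.70°.

F = (0.00, 0.00) ✓; FJ at 35.20° ✓; |FJ| = 49.40 ✓; ∠FJU = 118.3° ✓; |JU| = 17.20 ✓; ∠(JU, UC) = 82.30° ✗; |UC| = 16.50 ✓.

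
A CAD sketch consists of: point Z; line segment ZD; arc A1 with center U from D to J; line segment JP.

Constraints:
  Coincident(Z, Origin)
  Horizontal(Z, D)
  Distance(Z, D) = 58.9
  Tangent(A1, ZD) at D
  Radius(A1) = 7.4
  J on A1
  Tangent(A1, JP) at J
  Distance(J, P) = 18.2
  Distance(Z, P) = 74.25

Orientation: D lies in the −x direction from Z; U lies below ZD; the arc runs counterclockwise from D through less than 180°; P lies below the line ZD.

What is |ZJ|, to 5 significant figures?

66.313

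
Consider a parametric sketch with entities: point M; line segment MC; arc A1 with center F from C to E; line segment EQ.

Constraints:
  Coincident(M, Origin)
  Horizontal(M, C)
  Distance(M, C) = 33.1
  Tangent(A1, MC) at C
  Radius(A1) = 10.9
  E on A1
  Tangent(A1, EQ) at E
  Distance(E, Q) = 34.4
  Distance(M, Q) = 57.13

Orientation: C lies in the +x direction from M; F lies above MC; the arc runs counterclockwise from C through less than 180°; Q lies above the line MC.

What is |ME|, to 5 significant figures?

45.748

Checks: |FE| = 10.90 ✓; ∠(FE, EQ) = 90.00° ✓; |EQ| = 34.40 ✓; |MQ| = 57.13 ✓.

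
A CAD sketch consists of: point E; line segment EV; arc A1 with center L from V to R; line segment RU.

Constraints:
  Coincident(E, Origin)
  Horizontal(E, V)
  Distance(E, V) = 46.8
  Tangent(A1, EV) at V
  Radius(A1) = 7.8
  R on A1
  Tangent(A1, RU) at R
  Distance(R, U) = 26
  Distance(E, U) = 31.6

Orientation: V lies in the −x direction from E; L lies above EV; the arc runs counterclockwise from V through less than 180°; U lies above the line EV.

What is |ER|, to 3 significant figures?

41.2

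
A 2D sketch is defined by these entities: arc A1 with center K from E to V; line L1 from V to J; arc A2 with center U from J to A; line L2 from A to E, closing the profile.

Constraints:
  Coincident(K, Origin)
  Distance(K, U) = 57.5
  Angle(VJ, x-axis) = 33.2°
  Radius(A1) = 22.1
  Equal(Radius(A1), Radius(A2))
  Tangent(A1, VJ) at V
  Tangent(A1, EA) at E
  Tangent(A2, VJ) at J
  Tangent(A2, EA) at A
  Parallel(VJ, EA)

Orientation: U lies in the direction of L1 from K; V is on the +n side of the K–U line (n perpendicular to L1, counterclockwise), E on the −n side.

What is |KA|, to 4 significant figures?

61.60

The slot axis is L1's direction at 33.2°, so u = (cos 33.2°, sin 33.2°) = (0.8368, 0.5476) and n = (−sin 33.2°, cos 33.2°) = (-0.5476, 0.8368). K is at the origin and U lies 57.5 along u from K, so U = 57.5·u = (48.11, 31.48). Tangency of A1 to both parallel lines with radius 22.1 puts V and E at K ± 22.1·n: V = (-12.10, 18.49), E = (12.10, -18.49). Equal radii place J and A the same way about U: J = U + 22.1·n = (36.01, 49.98), A = U − 22.1·n = (60.22, 12.99). Then |KA| = |A − K| = 61.60.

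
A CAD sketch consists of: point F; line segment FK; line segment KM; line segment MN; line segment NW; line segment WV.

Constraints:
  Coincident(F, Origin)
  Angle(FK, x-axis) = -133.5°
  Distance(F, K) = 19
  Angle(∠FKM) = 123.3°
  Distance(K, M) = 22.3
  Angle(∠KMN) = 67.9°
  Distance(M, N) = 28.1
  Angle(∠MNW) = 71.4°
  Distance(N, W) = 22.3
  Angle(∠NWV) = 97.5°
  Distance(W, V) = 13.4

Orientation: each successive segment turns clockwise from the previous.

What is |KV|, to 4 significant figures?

2.177

F is at the origin; FK runs at -133.5° with length 19.0, so K = (-13.08, -13.78). ∠FKM = 123.3° gives KM at 169.8° from the x-axis; with |KM| = 22.3, M = (-35.03, -9.833). ∠KMN = 67.9° gives MN at 57.70° from the x-axis; with |MN| = 28.1, N = (-20.01, 13.92). ∠MNW = 71.4° gives NW at -50.90° from the x-axis; with |NW| = 22.3, W = (-5.947, -3.387). ∠NWV = 97.5° gives WV at -133.4° from the x-axis; with |WV| = 13.4, V = (-15.15, -13.12). Then |KV| = |V − K| = 2.177.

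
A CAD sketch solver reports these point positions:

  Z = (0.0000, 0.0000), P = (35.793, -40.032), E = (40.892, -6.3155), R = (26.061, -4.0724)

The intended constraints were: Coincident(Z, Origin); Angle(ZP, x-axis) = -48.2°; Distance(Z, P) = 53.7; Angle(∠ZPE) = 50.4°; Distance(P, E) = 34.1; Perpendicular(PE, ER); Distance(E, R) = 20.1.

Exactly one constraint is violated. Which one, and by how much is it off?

Distance(E, R) = 20.1 — off by 5.10.

Z = (0.00, 0.00) ✓; ZP at -48.20° ✓; |ZP| = 53.70 ✓; ∠ZPE = 50.40° ✓; |PE| = 34.10 ✓; ∠(PE, ER) = 90.00° ✓; |ER| = 15.00 ✗.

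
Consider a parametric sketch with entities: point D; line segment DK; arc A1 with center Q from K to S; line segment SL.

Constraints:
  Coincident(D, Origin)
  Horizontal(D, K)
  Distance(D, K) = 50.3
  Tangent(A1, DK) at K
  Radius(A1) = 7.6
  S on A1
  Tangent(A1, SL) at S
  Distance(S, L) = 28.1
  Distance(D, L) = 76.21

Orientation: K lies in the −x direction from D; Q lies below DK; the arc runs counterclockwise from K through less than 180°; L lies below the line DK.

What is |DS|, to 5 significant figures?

57.044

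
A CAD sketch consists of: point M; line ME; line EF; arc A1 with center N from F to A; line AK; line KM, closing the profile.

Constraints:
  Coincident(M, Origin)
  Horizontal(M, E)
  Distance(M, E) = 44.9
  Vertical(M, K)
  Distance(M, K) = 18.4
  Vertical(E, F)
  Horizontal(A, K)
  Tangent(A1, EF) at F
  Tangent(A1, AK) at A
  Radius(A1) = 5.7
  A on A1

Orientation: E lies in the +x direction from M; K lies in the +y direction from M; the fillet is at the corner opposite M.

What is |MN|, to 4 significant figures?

41.21

M is at the origin; M and E share the same y with |ME| = 44.9 and E on the +x side, so E = (44.90, 0.000). MK is vertical with |MK| = 18.4 and K on the +y side, so K = (0.000, 18.40). The virtual corner opposite M is at (44.90, 18.40). Tangency of A1 to EF means the radius NF is perpendicular to EF and A1 meets AK tangentially, so NA is at right angles to AK, with radius 5.7, so the center N sits 5.7 in from both sides at N = (39.20, 12.70). Then |MN| = |N − M| = 41.21.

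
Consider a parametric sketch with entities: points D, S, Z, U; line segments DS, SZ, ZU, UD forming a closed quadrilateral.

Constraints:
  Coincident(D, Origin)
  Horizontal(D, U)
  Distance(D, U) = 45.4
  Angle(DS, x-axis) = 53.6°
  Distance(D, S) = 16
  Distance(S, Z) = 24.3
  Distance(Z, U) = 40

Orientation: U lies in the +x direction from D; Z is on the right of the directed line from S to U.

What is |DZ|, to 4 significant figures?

13.30

Checks: |SZ| = 24.30 ✓; |ZU| = 40.00 ✓.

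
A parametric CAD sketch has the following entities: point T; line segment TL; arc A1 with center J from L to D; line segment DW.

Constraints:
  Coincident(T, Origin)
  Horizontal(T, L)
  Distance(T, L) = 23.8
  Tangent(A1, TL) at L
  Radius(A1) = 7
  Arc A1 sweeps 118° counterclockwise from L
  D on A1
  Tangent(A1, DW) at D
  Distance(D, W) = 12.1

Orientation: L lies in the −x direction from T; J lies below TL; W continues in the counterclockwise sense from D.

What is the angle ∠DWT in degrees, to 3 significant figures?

77.2°

T is at the origin; TL is horizontal with |TL| = 23.8 and L on the −x side, so L = (-23.8, 0.00). The tangent condition forces JL to be normal to TL, so J = L + (0, -7) = (-23.8, -7.00). On A1, L sits at bearing 90° from J; a 118° counterclockwise sweep puts D at bearing 208°, so D = J + 7.0·(cos 208°, sin 208°) = (-30.0, -10.3). A1 meets DW tangentially, so JD is at right angles to DW, so DW runs along (−sin 208°, cos 208°); with |DW| = 12.1, W = (-24.3, -21.0). Then cos ∠DWT = WD·WT / (|WD||WT|), giving 77.2°.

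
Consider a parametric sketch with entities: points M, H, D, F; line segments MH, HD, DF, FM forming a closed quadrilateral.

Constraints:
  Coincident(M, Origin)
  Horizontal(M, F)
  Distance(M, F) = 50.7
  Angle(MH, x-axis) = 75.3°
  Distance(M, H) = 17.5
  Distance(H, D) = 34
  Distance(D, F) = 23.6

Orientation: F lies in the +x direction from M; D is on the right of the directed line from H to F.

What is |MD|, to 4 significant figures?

29.20

M is at the origin; MF is horizontal with |MF| = 50.7 and F in +x, so F = (50.7, 0). MH runs at 75.3° with |MH| = 17.5, so H = (4.441, 16.93). D is determined by |HD| = 34.0 and |DF| = 23.6 together: it lies at the intersection of circle(H, 34.0) and circle(F, 23.6). With |HF| = 49.26, the foot of the radical line on HF is 30.71 from H and the perpendicular offset is √(34.0² − 30.71²) = 14.59. Taking the right-of-HF solution: D = (28.27, -7.328).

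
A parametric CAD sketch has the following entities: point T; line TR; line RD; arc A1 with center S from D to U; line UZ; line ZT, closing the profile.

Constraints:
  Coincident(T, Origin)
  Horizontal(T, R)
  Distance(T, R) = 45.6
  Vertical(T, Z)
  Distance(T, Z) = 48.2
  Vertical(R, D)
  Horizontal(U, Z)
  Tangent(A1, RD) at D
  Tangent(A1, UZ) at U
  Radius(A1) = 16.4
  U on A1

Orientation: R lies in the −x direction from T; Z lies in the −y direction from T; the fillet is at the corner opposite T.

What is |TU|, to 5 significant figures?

56.355

T is at the origin; T and R share the same y with |TR| = 45.6 and R on the −x side, so R = (-45.600, 0.0000). TZ is vertical with |TZ| = 48.2 and Z on the −y side, so Z = (0.0000, -48.200). The virtual corner opposite T is at (-45.600, -48.200). Tangency of A1 to RD means the radius SD is perpendicular to RD and since A1 is tangent to UZ there, SU ⟂ UZ, with radius 16.4, so the center S sits 16.4 in from both sides at S = (-29.200, -31.800). That places the tangent points at D = (-45.600, -31.800) on RD and U = (-29.200, -48.200) on UZ. Then |TU| = |U − T| = 56.355.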